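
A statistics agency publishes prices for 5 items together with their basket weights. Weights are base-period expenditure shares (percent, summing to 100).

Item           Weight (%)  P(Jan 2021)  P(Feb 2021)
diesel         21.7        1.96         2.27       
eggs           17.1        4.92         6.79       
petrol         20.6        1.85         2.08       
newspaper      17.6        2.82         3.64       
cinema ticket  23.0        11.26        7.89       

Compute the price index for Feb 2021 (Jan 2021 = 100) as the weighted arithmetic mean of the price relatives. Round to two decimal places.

110.73

diesel: 21.7 × (2.27/1.96) = 21.7 × 1.158163 = 25.1321
eggs: 17.1 × (6.79/4.92) = 17.1 × 1.380081 = 23.5994
petrol: 20.6 × (2.08/1.85) = 20.6 × 1.124324 = 23.1611
newspaper: 17.6 × (3.64/2.82) = 17.6 × 1.290780 = 22.7177
cinema ticket: 23.0 × (7.89/11.26) = 23.0 × 0.700710 = 16.1163
Index = Σ wᵢ·(p₁ᵢ/p₀ᵢ) = 25.1321 + 23.5994 + 23.1611 + 22.7177 + 16.1163 = 110.7267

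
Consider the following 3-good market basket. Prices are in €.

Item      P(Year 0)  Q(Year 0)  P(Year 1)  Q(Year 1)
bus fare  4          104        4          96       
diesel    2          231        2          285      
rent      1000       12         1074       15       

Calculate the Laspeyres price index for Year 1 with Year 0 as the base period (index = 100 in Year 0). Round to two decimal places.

106.90

Laspeyres price index uses base-period quantities as weights.
ΣP(Year 1)·Q(Year 0) = 4×104 + 2×231 + 1074×12 = 416 + 462 + 12888 = 13766
ΣP(Year 0)·Q(Year 0) = 4×104 + 2×231 + 1000×12 = 416 + 462 + 12000 = 12878
Index = 13766 / 12878 × 100 = 106.8955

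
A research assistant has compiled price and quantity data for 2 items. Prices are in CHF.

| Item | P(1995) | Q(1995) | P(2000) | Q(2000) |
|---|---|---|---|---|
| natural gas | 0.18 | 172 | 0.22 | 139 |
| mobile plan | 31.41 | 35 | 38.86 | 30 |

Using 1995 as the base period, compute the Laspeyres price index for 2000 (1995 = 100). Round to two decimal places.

Laspeyres price index uses base-period quantities as weights.
ΣP(2000)·Q(1995) = 0.22×172 + 38.86×35 = 37.84 + 1360.1 = 1397.94
ΣP(1995)·Q(1995) = 0.18×172 + 31.41×35 = 30.96 + 1099.35 = 1130.31
Index = 1397.94 / 1130.31 × 100 = 123.6776

123.68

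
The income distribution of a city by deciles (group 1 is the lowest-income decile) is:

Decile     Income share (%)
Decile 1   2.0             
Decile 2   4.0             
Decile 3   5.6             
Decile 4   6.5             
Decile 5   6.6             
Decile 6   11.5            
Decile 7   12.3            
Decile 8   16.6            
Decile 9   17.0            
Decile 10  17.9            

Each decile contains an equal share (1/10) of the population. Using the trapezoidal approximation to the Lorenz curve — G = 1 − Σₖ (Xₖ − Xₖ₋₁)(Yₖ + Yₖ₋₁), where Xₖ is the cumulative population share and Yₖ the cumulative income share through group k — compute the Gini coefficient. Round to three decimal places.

0.311

Cumulative income shares Yₖ: 0.0200, 0.0600, 0.1160, 0.1810, 0.2470, 0.3620, 0.4850, 0.6510, 0.8210, 1.0000
Σ (Xₖ−Xₖ₋₁)(Yₖ+Yₖ₋₁) = (1/10)(0.0200+0.0000) + (1/10)(0.0600+0.0200) + (1/10)(0.1160+0.0600) + (1/10)(0.1810+0.1160) + (1/10)(0.2470+0.1810) + (1/10)(0.3620+0.2470) + (1/10)(0.4850+0.3620) + (1/10)(0.6510+0.4850) + (1/10)(0.8210+0.6510) + (1/10)(1.0000+0.8210)
  = 0.0020 + 0.0080 + 0.0176 + 0.0297 + 0.0428 + 0.0609 + 0.0847 + 0.1136 + 0.1472 + 0.1821 = 0.6886
G = 1 − 0.6886 = 0.3114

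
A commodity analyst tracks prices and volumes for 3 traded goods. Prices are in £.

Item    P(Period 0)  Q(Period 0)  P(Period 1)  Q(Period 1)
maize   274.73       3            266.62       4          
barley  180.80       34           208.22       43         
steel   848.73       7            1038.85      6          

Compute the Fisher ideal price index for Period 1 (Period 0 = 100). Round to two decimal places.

116.86

Laspeyres component (base-period weights):
ΣP(Period 1)Q(Period 0) = 266.62×3 + 208.22×34 + 1038.85×7 = 799.86 + 7079.48 + 7271.95 = 15151.29
ΣP(Period 0)Q(Period 0) = 274.73×3 + 180.80×34 + 848.73×7 = 824.19 + 6147.2 + 5941.11 = 12912.5
L = 15151.29 / 12912.5 × 100 = 117.3382
Paasche component (current-period weights):
ΣP(Period 1)Q(Period 1) = 266.62×4 + 208.22×43 + 1038.85×6 = 1066.48 + 8953.46 + 6233.1 = 16253.04
ΣP(Period 0)Q(Period 1) = 274.73×4 + 180.80×43 + 848.73×6 = 1098.92 + 7774.4 + 5092.38 = 13965.7
P = 16253.04 / 13965.7 × 100 = 116.3783
Fisher = √(L × P) = √(117.3382 × 116.3783) = 116.8572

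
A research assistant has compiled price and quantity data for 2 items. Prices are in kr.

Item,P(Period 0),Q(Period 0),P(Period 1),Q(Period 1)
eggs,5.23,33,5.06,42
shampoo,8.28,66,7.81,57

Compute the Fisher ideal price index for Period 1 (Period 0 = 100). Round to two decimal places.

Laspeyres component (base-period weights):
ΣP(Period 1)Q(Period 0) = 5.06×33 + 7.81×66 = 166.98 + 515.46 = 682.44
ΣP(Period 0)Q(Period 0) = 5.23×33 + 8.28×66 = 172.59 + 546.48 = 719.07
L = 682.44 / 719.07 × 100 = 94.9059
Paasche component (current-period weights):
ΣP(Period 1)Q(Period 1) = 5.06×42 + 7.81×57 = 212.52 + 445.17 = 657.69
ΣP(Period 0)Q(Period 1) = 5.23×42 + 8.28×57 = 219.66 + 471.96 = 691.62
P = 657.69 / 691.62 × 100 = 95.0941
Fisher = √(L × P) = √(94.9059 × 95.0941) = 95.0000

95.00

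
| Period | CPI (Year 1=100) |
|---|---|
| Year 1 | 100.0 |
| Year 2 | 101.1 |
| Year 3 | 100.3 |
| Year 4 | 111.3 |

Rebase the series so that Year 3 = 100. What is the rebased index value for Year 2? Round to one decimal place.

100.8

Rebased(Year 2) = 101.1 / 100.3 × 100 = 100.7976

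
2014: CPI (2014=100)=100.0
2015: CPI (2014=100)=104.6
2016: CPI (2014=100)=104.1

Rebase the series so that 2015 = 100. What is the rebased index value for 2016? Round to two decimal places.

Rebased(2016) = 104.1 / 104.6 × 100 = 99.5220

99.52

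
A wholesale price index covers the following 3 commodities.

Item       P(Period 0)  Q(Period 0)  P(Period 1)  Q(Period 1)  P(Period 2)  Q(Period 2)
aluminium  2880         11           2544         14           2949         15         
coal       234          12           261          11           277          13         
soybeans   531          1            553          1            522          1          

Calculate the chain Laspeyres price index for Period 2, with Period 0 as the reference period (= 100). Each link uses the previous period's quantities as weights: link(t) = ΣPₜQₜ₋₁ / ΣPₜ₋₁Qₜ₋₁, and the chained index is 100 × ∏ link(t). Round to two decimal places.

Link Period 0→Period 1:
ΣP(Period 1)Q(Period 0) = 2544×11 + 261×12 + 553×1 = 27984 + 3132 + 553 = 31669
ΣP(Period 0)Q(Period 0) = 2880×11 + 234×12 + 531×1 = 31680 + 2808 + 531 = 35019
link = 31669/35019 = 0.904338
Link Period 1→Period 2:
ΣP(Period 2)Q(Period 1) = 2949×14 + 277×11 + 522×1 = 41286 + 3047 + 522 = 44855
ΣP(Period 1)Q(Period 1) = 2544×14 + 261×11 + 553×1 = 35616 + 2871 + 553 = 39040
link = 44855/39040 = 1.148950
Chained index = 100 × 0.904338 × 1.148950 = 103.9039

103.90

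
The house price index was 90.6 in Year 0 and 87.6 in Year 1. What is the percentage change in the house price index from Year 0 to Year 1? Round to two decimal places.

Change = (87.6 − 90.6) / 90.6 × 100
       = -3.0 / 90.6 × 100 = -3.3113%

-3.31%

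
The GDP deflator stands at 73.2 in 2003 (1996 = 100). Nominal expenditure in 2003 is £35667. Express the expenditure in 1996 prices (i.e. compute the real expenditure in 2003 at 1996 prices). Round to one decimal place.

48725.4

Real = Nominal ÷ (Index/100) = 35667 ÷ (73.2/100)
     = 35667 ÷ 0.732 = 48725.4098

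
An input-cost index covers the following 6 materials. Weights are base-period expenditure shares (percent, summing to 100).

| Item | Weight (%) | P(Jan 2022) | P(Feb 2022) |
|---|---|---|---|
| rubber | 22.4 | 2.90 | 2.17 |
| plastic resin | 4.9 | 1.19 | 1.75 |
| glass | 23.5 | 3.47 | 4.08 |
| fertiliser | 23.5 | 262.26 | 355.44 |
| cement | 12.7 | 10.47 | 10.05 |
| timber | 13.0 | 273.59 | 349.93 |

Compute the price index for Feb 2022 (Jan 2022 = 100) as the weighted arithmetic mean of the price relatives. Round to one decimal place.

rubber: 22.4 × (2.17/2.90) = 22.4 × 0.748276 = 16.7614
plastic resin: 4.9 × (1.75/1.19) = 4.9 × 1.470588 = 7.2059
glass: 23.5 × (4.08/3.47) = 23.5 × 1.175793 = 27.6311
fertiliser: 23.5 × (355.44/262.26) = 23.5 × 1.355296 = 31.8495
cement: 12.7 × (10.05/10.47) = 12.7 × 0.959885 = 12.1905
timber: 13.0 × (349.93/273.59) = 13.0 × 1.279031 = 16.6274
Index = Σ wᵢ·(p₁ᵢ/p₀ᵢ) = 16.7614 + 7.2059 + 27.6311 + 31.8495 + 12.1905 + 16.6274 = 112.2658

112.3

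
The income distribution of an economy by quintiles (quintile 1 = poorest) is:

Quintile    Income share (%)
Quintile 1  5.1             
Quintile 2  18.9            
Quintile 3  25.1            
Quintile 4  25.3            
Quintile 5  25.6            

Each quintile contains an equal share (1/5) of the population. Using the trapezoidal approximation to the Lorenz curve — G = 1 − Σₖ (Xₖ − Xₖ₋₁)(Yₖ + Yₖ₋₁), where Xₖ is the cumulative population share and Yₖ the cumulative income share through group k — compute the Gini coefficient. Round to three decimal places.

0.190

Cumulative income shares Yₖ: 0.0510, 0.2400, 0.4910, 0.7440, 1.0000
Σ (Xₖ−Xₖ₋₁)(Yₖ+Yₖ₋₁) = (1/5)(0.0510+0.0000) + (1/5)(0.2400+0.0510) + (1/5)(0.4910+0.2400) + (1/5)(0.7440+0.4910) + (1/5)(1.0000+0.7440)
  = 0.0102 + 0.0582 + 0.1462 + 0.2470 + 0.3488 = 0.8104
G = 1 − 0.8104 = 0.1896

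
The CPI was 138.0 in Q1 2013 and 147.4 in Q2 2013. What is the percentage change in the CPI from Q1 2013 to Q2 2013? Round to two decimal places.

Change = (147.4 − 138.0) / 138.0 × 100
       = 9.4 / 138.0 × 100 = 6.8116%

6.81%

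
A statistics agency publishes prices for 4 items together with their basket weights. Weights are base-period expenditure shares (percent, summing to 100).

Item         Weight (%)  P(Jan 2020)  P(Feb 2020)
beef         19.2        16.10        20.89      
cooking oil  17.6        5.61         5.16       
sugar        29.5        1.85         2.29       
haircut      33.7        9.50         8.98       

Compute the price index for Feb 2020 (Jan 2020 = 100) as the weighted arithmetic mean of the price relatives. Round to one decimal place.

109.5

beef: 19.2 × (20.89/16.10) = 19.2 × 1.297516 = 24.9123
cooking oil: 17.6 × (5.16/5.61) = 17.6 × 0.919786 = 16.1882
sugar: 29.5 × (2.29/1.85) = 29.5 × 1.237838 = 36.5162
haircut: 33.7 × (8.98/9.50) = 33.7 × 0.945263 = 31.8554
Index = Σ wᵢ·(p₁ᵢ/p₀ᵢ) = 24.9123 + 16.1882 + 36.5162 + 31.8554 = 109.4721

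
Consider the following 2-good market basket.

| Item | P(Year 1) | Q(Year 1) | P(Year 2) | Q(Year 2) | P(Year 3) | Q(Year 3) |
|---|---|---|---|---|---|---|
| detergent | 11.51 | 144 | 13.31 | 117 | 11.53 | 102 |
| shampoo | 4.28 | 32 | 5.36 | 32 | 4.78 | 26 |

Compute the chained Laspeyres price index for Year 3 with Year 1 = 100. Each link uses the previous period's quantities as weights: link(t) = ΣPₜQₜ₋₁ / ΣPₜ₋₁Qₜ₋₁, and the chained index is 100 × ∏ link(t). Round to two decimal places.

Link Year 1→Year 2:
ΣP(Year 2)Q(Year 1) = 13.31×144 + 5.36×32 = 1916.64 + 171.52 = 2088.16
ΣP(Year 1)Q(Year 1) = 11.51×144 + 4.28×32 = 1657.44 + 136.96 = 1794.4
link = 2088.16/1794.4 = 1.163709
Link Year 2→Year 3:
ΣP(Year 3)Q(Year 2) = 11.53×117 + 4.78×32 = 1349.01 + 152.96 = 1501.97
ΣP(Year 2)Q(Year 2) = 13.31×117 + 5.36×32 = 1557.27 + 171.52 = 1728.79
link = 1501.97/1728.79 = 0.868798
Chained index = 100 × 1.163709 × 0.868798 = 101.1029

101.10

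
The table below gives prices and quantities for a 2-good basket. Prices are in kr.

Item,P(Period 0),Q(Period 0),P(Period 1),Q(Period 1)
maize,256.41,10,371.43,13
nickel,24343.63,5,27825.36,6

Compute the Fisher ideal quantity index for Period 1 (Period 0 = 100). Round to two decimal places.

120.23

Laspeyres component (base-period weights):
ΣP(Period 0)Q(Period 1) = 256.41×13 + 24343.63×6 = 3333.33 + 146061.78 = 149395.11
ΣP(Period 0)Q(Period 0) = 256.41×10 + 24343.63×5 = 2564.1 + 121718.15 = 124282.25
L = 149395.11 / 124282.25 × 100 = 120.2063
Paasche component (current-period weights):
ΣP(Period 1)Q(Period 1) = 371.43×13 + 27825.36×6 = 4828.59 + 166952.16 = 171780.75
ΣP(Period 1)Q(Period 0) = 371.43×10 + 27825.36×5 = 3714.3 + 139126.8 = 142841.1
P = 171780.75 / 142841.1 × 100 = 120.2600
Fisher = √(L × P) = √(120.2063 × 120.2600) = 120.2332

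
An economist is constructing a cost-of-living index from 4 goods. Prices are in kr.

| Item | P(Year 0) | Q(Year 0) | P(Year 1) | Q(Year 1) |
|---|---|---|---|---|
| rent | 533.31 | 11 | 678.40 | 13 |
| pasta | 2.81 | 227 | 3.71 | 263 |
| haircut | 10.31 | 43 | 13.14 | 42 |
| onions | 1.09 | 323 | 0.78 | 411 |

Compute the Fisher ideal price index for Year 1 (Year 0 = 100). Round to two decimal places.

Laspeyres component (base-period weights):
ΣP(Year 1)Q(Year 0) = 678.40×11 + 3.71×227 + 13.14×43 + 0.78×323 = 7462.4 + 842.17 + 565.02 + 251.94 = 9121.53
ΣP(Year 0)Q(Year 0) = 533.31×11 + 2.81×227 + 10.31×43 + 1.09×323 = 5866.41 + 637.87 + 443.33 + 352.07 = 7299.68
L = 9121.53 / 7299.68 × 100 = 124.9579
Paasche component (current-period weights):
ΣP(Year 1)Q(Year 1) = 678.40×13 + 3.71×263 + 13.14×42 + 0.78×411 = 8819.2 + 975.73 + 551.88 + 320.58 = 10667.39
ΣP(Year 0)Q(Year 1) = 533.31×13 + 2.81×263 + 10.31×42 + 1.09×411 = 6933.03 + 739.03 + 433.02 + 447.99 = 8553.07
P = 10667.39 / 8553.07 × 100 = 124.7200
Fisher = √(L × P) = √(124.9579 × 124.7200) = 124.8389

124.84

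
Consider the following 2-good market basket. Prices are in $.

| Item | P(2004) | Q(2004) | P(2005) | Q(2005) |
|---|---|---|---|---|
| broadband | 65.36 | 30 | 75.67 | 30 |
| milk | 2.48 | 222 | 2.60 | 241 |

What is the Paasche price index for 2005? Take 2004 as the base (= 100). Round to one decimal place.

113.2

Paasche price index uses current-period quantities as weights.
ΣP(2005)·Q(2005) = 75.67×30 + 2.60×241 = 2270.1 + 626.6 = 2896.7
ΣP(2004)·Q(2005) = 65.36×30 + 2.48×241 = 1960.8 + 597.68 = 2558.48
Index = 2896.7 / 2558.48 × 100 = 113.2196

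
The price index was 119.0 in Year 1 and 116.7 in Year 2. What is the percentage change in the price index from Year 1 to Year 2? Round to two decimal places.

Change = (116.7 − 119.0) / 119.0 × 100
       = -2.3 / 119.0 × 100 = -1.9328%

-1.93%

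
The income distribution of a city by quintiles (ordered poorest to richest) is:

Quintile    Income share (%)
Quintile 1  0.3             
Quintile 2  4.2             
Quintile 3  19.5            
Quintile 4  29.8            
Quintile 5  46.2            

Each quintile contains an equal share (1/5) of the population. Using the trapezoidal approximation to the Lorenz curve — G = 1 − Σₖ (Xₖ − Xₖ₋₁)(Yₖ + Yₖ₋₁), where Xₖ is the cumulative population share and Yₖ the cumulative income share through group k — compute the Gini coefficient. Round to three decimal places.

0.470

Cumulative income shares Yₖ: 0.0030, 0.0450, 0.2400, 0.5380, 1.0000
Σ (Xₖ−Xₖ₋₁)(Yₖ+Yₖ₋₁) = (1/5)(0.0030+0.0000) + (1/5)(0.0450+0.0030) + (1/5)(0.2400+0.0450) + (1/5)(0.5380+0.2400) + (1/5)(1.0000+0.5380)
  = 0.0006 + 0.0096 + 0.0570 + 0.1556 + 0.3076 = 0.5304
G = 1 − 0.5304 = 0.4696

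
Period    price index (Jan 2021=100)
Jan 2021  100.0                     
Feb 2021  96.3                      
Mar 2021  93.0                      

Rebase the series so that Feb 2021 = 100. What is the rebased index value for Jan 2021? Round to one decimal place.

103.8

Rebased(Jan 2021) = 100.0 / 96.3 × 100 = 103.8422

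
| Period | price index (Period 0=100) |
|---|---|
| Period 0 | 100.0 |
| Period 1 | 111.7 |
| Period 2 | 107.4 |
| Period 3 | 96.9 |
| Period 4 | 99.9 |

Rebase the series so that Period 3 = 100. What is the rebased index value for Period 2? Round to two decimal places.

Rebased(Period 2) = 107.4 / 96.9 × 100 = 110.8359

110.84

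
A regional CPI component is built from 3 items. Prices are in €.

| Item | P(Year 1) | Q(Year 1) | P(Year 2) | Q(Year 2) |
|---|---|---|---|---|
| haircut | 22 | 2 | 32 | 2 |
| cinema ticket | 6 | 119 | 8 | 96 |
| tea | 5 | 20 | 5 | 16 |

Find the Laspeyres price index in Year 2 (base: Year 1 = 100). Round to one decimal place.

Laspeyres price index uses base-period quantities as weights.
ΣP(Year 2)·Q(Year 1) = 32×2 + 8×119 + 5×20 = 64 + 952 + 100 = 1116
ΣP(Year 1)·Q(Year 1) = 22×2 + 6×119 + 5×20 = 44 + 714 + 100 = 858
Index = 1116 / 858 × 100 = 130.0699

130.1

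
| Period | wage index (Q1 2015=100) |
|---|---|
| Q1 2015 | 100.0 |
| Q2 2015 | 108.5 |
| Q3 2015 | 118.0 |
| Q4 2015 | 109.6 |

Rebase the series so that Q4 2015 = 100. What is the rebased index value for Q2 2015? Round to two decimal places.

99.00

Rebased(Q2 2015) = 108.5 / 109.6 × 100 = 98.9964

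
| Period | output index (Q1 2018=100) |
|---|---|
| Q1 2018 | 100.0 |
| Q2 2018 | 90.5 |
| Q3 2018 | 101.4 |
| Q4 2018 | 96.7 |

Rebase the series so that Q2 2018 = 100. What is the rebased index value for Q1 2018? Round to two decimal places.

110.50

Rebased(Q1 2018) = 100.0 / 90.5 × 100 = 110.4972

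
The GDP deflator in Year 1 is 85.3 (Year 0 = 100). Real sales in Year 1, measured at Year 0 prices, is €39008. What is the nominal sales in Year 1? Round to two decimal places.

Nominal = Real × (Index/100) = 39008 × (85.3/100)
        = 39008 × 0.853 = 33273.8240

33273.82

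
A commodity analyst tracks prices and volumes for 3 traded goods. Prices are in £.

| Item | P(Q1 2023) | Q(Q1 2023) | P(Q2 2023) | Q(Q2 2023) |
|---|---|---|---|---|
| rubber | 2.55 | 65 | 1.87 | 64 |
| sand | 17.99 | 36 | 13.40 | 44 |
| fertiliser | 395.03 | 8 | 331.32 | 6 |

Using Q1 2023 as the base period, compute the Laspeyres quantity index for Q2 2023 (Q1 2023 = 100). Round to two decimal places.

Laspeyres quantity index uses base-period prices as weights.
ΣP(Q1 2023)·Q(Q2 2023) = 2.55×64 + 17.99×44 + 395.03×6 = 163.2 + 791.56 + 2370.18 = 3324.94
ΣP(Q1 2023)·Q(Q1 2023) = 2.55×65 + 17.99×36 + 395.03×8 = 165.75 + 647.64 + 3160.24 = 3973.63
Index = 3324.94 / 3973.63 × 100 = 83.6751

83.68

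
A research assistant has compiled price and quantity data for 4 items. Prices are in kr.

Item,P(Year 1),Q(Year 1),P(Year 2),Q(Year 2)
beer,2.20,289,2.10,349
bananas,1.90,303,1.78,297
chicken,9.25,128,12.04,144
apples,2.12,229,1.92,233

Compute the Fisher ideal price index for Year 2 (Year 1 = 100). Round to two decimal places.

108.78

Laspeyres component (base-period weights):
ΣP(Year 2)Q(Year 1) = 2.10×289 + 1.78×303 + 12.04×128 + 1.92×229 = 606.9 + 539.34 + 1541.12 + 439.68 = 3127.04
ΣP(Year 1)Q(Year 1) = 2.20×289 + 1.90×303 + 9.25×128 + 2.12×229 = 635.8 + 575.7 + 1184 + 485.48 = 2880.98
L = 3127.04 / 2880.98 × 100 = 108.5408
Paasche component (current-period weights):
ΣP(Year 2)Q(Year 2) = 2.10×349 + 1.78×297 + 12.04×144 + 1.92×233 = 732.9 + 528.66 + 1733.76 + 447.36 = 3442.68
ΣP(Year 1)Q(Year 2) = 2.20×349 + 1.90×297 + 9.25×144 + 2.12×233 = 767.8 + 564.3 + 1332 + 493.96 = 3158.06
P = 3442.68 / 3158.06 × 100 = 109.0125
Fisher = √(L × P) = √(108.5408 × 109.0125) = 108.7764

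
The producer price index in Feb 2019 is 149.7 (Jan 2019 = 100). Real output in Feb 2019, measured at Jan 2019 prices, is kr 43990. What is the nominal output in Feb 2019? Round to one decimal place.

65853.0

Nominal = Real × (Index/100) = 43990 × (149.7/100)
        = 43990 × 1.497 = 65853.0300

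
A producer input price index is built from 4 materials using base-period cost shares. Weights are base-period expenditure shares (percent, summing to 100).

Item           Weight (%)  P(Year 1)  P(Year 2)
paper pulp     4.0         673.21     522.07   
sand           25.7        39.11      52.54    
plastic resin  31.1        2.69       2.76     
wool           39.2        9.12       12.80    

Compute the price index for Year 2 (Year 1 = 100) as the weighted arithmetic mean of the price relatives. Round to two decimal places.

124.55

paper pulp: 4.0 × (522.07/673.21) = 4.0 × 0.775494 = 3.1020
sand: 25.7 × (52.54/39.11) = 25.7 × 1.343390 = 34.5251
plastic resin: 31.1 × (2.76/2.69) = 31.1 × 1.026022 = 31.9093
wool: 39.2 × (12.80/9.12) = 39.2 × 1.403509 = 55.0175
Index = Σ wᵢ·(p₁ᵢ/p₀ᵢ) = 3.1020 + 34.5251 + 31.9093 + 55.0175 = 124.5539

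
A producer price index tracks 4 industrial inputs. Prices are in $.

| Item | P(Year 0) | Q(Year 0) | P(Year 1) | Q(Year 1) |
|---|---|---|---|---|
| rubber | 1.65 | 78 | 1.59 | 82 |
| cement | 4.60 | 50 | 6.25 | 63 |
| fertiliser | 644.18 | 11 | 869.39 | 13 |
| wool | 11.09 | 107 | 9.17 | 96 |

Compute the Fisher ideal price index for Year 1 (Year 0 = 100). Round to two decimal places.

Laspeyres component (base-period weights):
ΣP(Year 1)Q(Year 0) = 1.59×78 + 6.25×50 + 869.39×11 + 9.17×107 = 124.02 + 312.5 + 9563.29 + 981.19 = 10981
ΣP(Year 0)Q(Year 0) = 1.65×78 + 4.60×50 + 644.18×11 + 11.09×107 = 128.7 + 230 + 7085.98 + 1186.63 = 8631.31
L = 10981 / 8631.31 × 100 = 127.2229
Paasche component (current-period weights):
ΣP(Year 1)Q(Year 1) = 1.59×82 + 6.25×63 + 869.39×13 + 9.17×96 = 130.38 + 393.75 + 11302.07 + 880.32 = 12706.52
ΣP(Year 0)Q(Year 1) = 1.65×82 + 4.60×63 + 644.18×13 + 11.09×96 = 135.3 + 289.8 + 8374.34 + 1064.64 = 9864.08
P = 12706.52 / 9864.08 × 100 = 128.8161
Fisher = √(L × P) = √(127.2229 × 128.8161) = 128.0170

128.02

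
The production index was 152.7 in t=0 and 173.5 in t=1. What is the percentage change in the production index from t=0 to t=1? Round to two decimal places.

13.62%

Change = (173.5 − 152.7) / 152.7 × 100
       = 20.8 / 152.7 × 100 = 13.6215%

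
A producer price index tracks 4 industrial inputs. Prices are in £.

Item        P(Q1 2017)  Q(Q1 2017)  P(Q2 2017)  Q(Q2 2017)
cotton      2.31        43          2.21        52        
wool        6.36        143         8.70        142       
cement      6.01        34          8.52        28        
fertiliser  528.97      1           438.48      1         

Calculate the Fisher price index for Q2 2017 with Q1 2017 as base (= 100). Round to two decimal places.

118.25

Laspeyres component (base-period weights):
ΣP(Q2 2017)Q(Q1 2017) = 2.21×43 + 8.70×143 + 8.52×34 + 438.48×1 = 95.03 + 1244.1 + 289.68 + 438.48 = 2067.29
ΣP(Q1 2017)Q(Q1 2017) = 2.31×43 + 6.36×143 + 6.01×34 + 528.97×1 = 99.33 + 909.48 + 204.34 + 528.97 = 1742.12
L = 2067.29 / 1742.12 × 100 = 118.6652
Paasche component (current-period weights):
ΣP(Q2 2017)Q(Q2 2017) = 2.21×52 + 8.70×142 + 8.52×28 + 438.48×1 = 114.92 + 1235.4 + 238.56 + 438.48 = 2027.36
ΣP(Q1 2017)Q(Q2 2017) = 2.31×52 + 6.36×142 + 6.01×28 + 528.97×1 = 120.12 + 903.12 + 168.28 + 528.97 = 1720.49
P = 2027.36 / 1720.49 × 100 = 117.8362
Fisher = √(L × P) = √(118.6652 × 117.8362) = 118.2500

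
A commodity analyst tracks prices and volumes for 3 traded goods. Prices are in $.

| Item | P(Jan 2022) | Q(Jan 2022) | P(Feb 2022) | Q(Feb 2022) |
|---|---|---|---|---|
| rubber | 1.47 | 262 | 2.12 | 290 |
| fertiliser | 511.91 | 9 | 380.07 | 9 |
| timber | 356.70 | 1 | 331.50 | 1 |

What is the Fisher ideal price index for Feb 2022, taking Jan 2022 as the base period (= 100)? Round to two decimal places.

Laspeyres component (base-period weights):
ΣP(Feb 2022)Q(Jan 2022) = 2.12×262 + 380.07×9 + 331.50×1 = 555.44 + 3420.63 + 331.5 = 4307.57
ΣP(Jan 2022)Q(Jan 2022) = 1.47×262 + 511.91×9 + 356.70×1 = 385.14 + 4607.19 + 356.7 = 5349.03
L = 4307.57 / 5349.03 × 100 = 80.5299
Paasche component (current-period weights):
ΣP(Feb 2022)Q(Feb 2022) = 2.12×290 + 380.07×9 + 331.50×1 = 614.8 + 3420.63 + 331.5 = 4366.93
ΣP(Jan 2022)Q(Feb 2022) = 1.47×290 + 511.91×9 + 356.70×1 = 426.3 + 4607.19 + 356.7 = 5390.19
P = 4366.93 / 5390.19 × 100 = 81.0163
Fisher = √(L × P) = √(80.5299 × 81.0163) = 80.7727

80.77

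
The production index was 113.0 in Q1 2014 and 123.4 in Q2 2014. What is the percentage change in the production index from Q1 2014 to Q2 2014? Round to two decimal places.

Change = (123.4 − 113.0) / 113.0 × 100
       = 10.4 / 113.0 × 100 = 9.2035%

9.20%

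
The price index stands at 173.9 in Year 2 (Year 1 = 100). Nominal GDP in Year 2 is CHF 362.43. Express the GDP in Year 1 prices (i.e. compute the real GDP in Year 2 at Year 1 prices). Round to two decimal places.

Real = Nominal ÷ (Index/100) = 362.43 ÷ (173.9/100)
     = 362.43 ÷ 1.739 = 208.4129

208.41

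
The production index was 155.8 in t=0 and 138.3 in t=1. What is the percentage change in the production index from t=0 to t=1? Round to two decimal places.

-11.23%

Change = (138.3 − 155.8) / 155.8 × 100
       = -17.5 / 155.8 × 100 = -11.2323%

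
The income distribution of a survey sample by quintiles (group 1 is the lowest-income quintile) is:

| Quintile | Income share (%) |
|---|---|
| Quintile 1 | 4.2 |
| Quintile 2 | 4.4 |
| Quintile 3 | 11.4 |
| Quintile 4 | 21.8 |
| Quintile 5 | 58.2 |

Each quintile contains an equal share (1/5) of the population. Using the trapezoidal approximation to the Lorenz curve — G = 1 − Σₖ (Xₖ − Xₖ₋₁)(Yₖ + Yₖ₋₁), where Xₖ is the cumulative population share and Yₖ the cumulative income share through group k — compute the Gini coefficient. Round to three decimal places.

Cumulative income shares Yₖ: 0.0420, 0.0860, 0.2000, 0.4180, 1.0000
Σ (Xₖ−Xₖ₋₁)(Yₖ+Yₖ₋₁) = (1/5)(0.0420+0.0000) + (1/5)(0.0860+0.0420) + (1/5)(0.2000+0.0860) + (1/5)(0.4180+0.2000) + (1/5)(1.0000+0.4180)
  = 0.0084 + 0.0256 + 0.0572 + 0.1236 + 0.2836 = 0.4984
G = 1 − 0.4984 = 0.5016

0.502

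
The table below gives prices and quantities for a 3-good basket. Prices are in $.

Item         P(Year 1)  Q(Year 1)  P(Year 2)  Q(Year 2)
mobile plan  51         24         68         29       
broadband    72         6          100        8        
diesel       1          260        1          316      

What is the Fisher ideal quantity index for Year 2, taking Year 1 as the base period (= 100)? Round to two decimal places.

Laspeyres component (base-period weights):
ΣP(Year 1)Q(Year 2) = 51×29 + 72×8 + 1×316 = 1479 + 576 + 316 = 2371
ΣP(Year 1)Q(Year 1) = 51×24 + 72×6 + 1×260 = 1224 + 432 + 260 = 1916
L = 2371 / 1916 × 100 = 123.7474
Paasche component (current-period weights):
ΣP(Year 2)Q(Year 2) = 68×29 + 100×8 + 1×316 = 1972 + 800 + 316 = 3088
ΣP(Year 2)Q(Year 1) = 68×24 + 100×6 + 1×260 = 1632 + 600 + 260 = 2492
P = 3088 / 2492 × 100 = 123.9165
Fisher = √(L × P) = √(123.7474 × 123.9165) = 123.8319

123.83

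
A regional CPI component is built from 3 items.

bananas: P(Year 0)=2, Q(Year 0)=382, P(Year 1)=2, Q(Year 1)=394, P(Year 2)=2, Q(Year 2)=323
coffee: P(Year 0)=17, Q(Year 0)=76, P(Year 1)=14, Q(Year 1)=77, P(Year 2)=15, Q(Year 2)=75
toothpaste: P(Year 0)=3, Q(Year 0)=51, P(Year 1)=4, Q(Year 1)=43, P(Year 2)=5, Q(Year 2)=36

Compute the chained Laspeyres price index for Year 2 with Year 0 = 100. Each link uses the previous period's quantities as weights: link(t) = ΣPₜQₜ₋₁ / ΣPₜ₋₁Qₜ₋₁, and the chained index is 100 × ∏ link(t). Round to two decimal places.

Link Year 0→Year 1:
ΣP(Year 1)Q(Year 0) = 2×382 + 14×76 + 4×51 = 764 + 1064 + 204 = 2032
ΣP(Year 0)Q(Year 0) = 2×382 + 17×76 + 3×51 = 764 + 1292 + 153 = 2209
link = 2032/2209 = 0.919873
Link Year 1→Year 2:
ΣP(Year 2)Q(Year 1) = 2×394 + 15×77 + 5×43 = 788 + 1155 + 215 = 2158
ΣP(Year 1)Q(Year 1) = 2×394 + 14×77 + 4×43 = 788 + 1078 + 172 = 2038
link = 2158/2038 = 1.058881
Chained index = 100 × 0.919873 × 1.058881 = 97.4037

97.40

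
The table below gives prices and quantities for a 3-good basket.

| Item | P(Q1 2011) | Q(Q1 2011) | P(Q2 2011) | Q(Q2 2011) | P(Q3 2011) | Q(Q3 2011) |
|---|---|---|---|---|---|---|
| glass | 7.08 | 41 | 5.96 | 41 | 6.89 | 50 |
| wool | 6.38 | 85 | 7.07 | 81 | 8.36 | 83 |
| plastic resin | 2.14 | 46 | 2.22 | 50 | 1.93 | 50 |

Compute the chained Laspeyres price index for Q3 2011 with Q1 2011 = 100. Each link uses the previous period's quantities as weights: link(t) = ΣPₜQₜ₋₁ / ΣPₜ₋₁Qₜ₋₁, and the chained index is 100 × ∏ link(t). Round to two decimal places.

Link Q1 2011→Q2 2011:
ΣP(Q2 2011)Q(Q1 2011) = 5.96×41 + 7.07×85 + 2.22×46 = 244.36 + 600.95 + 102.12 = 947.43
ΣP(Q1 2011)Q(Q1 2011) = 7.08×41 + 6.38×85 + 2.14×46 = 290.28 + 542.3 + 98.44 = 931.02
link = 947.43/931.02 = 1.017626
Link Q2 2011→Q3 2011:
ΣP(Q3 2011)Q(Q2 2011) = 6.89×41 + 8.36×81 + 1.93×50 = 282.49 + 677.16 + 96.5 = 1056.15
ΣP(Q2 2011)Q(Q2 2011) = 5.96×41 + 7.07×81 + 2.22×50 = 244.36 + 572.67 + 111 = 928.03
link = 1056.15/928.03 = 1.138056
Chained index = 100 × 1.017626 × 1.138056 = 115.8115

115.81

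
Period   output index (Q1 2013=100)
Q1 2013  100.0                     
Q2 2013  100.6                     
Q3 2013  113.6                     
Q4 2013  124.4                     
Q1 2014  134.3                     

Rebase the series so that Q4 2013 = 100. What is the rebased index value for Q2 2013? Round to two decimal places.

80.87

Rebased(Q2 2013) = 100.6 / 124.4 × 100 = 80.8682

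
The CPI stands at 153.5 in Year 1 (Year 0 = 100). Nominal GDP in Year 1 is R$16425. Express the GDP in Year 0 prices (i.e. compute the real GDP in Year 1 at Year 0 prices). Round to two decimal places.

Real = Nominal ÷ (Index/100) = 16425 ÷ (153.5/100)
     = 16425 ÷ 1.535 = 10700.3257

10700.33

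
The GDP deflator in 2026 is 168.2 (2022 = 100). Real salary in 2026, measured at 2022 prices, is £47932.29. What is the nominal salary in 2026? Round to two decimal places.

Nominal = Real × (Index/100) = 47932.29 × (168.2/100)
        = 47932.29 × 1.682 = 80622.1118

80622.11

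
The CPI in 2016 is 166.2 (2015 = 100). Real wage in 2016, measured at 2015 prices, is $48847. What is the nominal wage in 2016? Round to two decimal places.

81183.71

Nominal = Real × (Index/100) = 48847 × (166.2/100)
        = 48847 × 1.662 = 81183.7140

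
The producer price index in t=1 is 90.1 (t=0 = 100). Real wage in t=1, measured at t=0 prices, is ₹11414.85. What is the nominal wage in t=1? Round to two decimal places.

Nominal = Real × (Index/100) = 11414.85 × (90.1/100)
        = 11414.85 × 0.901 = 10284.7798

10284.78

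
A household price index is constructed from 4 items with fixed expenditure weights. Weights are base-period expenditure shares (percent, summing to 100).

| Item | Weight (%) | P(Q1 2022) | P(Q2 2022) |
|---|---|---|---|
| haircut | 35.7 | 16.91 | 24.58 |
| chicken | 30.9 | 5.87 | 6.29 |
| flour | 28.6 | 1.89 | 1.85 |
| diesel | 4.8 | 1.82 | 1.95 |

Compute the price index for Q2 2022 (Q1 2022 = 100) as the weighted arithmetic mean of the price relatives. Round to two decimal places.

118.14

haircut: 35.7 × (24.58/16.91) = 35.7 × 1.453578 = 51.8927
chicken: 30.9 × (6.29/5.87) = 30.9 × 1.071550 = 33.1109
flour: 28.6 × (1.85/1.89) = 28.6 × 0.978836 = 27.9947
diesel: 4.8 × (1.95/1.82) = 4.8 × 1.071429 = 5.1429
Index = Σ wᵢ·(p₁ᵢ/p₀ᵢ) = 51.8927 + 33.1109 + 27.9947 + 5.1429 = 118.1412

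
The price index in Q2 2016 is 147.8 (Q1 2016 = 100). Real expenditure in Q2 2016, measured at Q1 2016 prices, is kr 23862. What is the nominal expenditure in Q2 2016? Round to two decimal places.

35268.04

Nominal = Real × (Index/100) = 23862 × (147.8/100)
        = 23862 × 1.478 = 35268.0360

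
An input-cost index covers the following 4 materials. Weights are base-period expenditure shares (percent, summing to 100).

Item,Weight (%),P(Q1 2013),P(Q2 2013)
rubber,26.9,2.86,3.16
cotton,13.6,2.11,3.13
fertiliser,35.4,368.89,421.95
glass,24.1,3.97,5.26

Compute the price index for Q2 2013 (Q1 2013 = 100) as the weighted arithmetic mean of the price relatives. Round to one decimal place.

122.3

rubber: 26.9 × (3.16/2.86) = 26.9 × 1.104895 = 29.7217
cotton: 13.6 × (3.13/2.11) = 13.6 × 1.483412 = 20.1744
fertiliser: 35.4 × (421.95/368.89) = 35.4 × 1.143837 = 40.4918
glass: 24.1 × (5.26/3.97) = 24.1 × 1.324937 = 31.9310
Index = Σ wᵢ·(p₁ᵢ/p₀ᵢ) = 29.7217 + 20.1744 + 40.4918 + 31.9310 = 122.3189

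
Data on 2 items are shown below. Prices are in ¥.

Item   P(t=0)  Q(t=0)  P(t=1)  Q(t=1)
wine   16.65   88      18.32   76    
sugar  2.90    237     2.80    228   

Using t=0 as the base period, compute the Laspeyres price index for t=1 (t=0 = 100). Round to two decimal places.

Laspeyres price index uses base-period quantities as weights.
ΣP(t=1)·Q(t=0) = 18.32×88 + 2.80×237 = 1612.16 + 663.6 = 2275.76
ΣP(t=0)·Q(t=0) = 16.65×88 + 2.90×237 = 1465.2 + 687.3 = 2152.5
Index = 2275.76 / 2152.5 × 100 = 105.7264

105.73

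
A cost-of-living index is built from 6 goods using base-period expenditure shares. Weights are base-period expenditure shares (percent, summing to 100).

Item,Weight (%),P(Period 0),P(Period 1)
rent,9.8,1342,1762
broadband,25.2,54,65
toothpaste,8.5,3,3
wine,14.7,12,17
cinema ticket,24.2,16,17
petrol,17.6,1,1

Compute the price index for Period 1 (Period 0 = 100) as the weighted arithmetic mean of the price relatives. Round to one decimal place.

115.8

rent: 9.8 × (1762/1342) = 9.8 × 1.312966 = 12.8671
broadband: 25.2 × (65/54) = 25.2 × 1.203704 = 30.3333
toothpaste: 8.5 × (3/3) = 8.5 × 1.000000 = 8.5000
wine: 14.7 × (17/12) = 14.7 × 1.416667 = 20.8250
cinema ticket: 24.2 × (17/16) = 24.2 × 1.062500 = 25.7125
petrol: 17.6 × (1/1) = 17.6 × 1.000000 = 17.6000
Index = Σ wᵢ·(p₁ᵢ/p₀ᵢ) = 12.8671 + 30.3333 + 8.5000 + 20.8250 + 25.7125 + 17.6000 = 115.8379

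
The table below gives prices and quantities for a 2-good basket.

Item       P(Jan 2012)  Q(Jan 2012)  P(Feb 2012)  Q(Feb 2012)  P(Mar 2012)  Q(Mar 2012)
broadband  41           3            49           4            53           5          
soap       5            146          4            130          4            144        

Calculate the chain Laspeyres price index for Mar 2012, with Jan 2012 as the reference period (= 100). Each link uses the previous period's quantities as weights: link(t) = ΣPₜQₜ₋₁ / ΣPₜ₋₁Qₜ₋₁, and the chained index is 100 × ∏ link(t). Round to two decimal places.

Link Jan 2012→Feb 2012:
ΣP(Feb 2012)Q(Jan 2012) = 49×3 + 4×146 = 147 + 584 = 731
ΣP(Jan 2012)Q(Jan 2012) = 41×3 + 5×146 = 123 + 730 = 853
link = 731/853 = 0.856975
Link Feb 2012→Mar 2012:
ΣP(Mar 2012)Q(Feb 2012) = 53×4 + 4×130 = 212 + 520 = 732
ΣP(Feb 2012)Q(Feb 2012) = 49×4 + 4×130 = 196 + 520 = 716
link = 732/716 = 1.022346
Chained index = 100 × 0.856975 × 1.022346 = 87.6126

87.61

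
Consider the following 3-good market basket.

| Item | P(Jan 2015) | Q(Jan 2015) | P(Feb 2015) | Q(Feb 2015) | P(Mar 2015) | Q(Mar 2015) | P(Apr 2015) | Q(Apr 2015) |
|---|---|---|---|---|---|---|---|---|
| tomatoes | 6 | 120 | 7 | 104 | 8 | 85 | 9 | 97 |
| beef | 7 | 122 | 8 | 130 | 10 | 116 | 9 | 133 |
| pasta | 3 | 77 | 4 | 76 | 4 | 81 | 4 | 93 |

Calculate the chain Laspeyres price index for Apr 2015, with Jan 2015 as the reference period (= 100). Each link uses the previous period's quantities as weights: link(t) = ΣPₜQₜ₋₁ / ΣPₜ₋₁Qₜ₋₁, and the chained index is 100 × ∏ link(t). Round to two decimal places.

Link Jan 2015→Feb 2015:
ΣP(Feb 2015)Q(Jan 2015) = 7×120 + 8×122 + 4×77 = 840 + 976 + 308 = 2124
ΣP(Jan 2015)Q(Jan 2015) = 6×120 + 7×122 + 3×77 = 720 + 854 + 231 = 1805
link = 2124/1805 = 1.176731
Link Feb 2015→Mar 2015:
ΣP(Mar 2015)Q(Feb 2015) = 8×104 + 10×130 + 4×76 = 832 + 1300 + 304 = 2436
ΣP(Feb 2015)Q(Feb 2015) = 7×104 + 8×130 + 4×76 = 728 + 1040 + 304 = 2072
link = 2436/2072 = 1.175676
Link Mar 2015→Apr 2015:
ΣP(Apr 2015)Q(Mar 2015) = 9×85 + 9×116 + 4×81 = 765 + 1044 + 324 = 2133
ΣP(Mar 2015)Q(Mar 2015) = 8×85 + 10×116 + 4×81 = 680 + 1160 + 324 = 2164
link = 2133/2164 = 0.985675
Chained index = 100 × 1.176731 × 1.175676 × 0.985675 = 136.3636

136.36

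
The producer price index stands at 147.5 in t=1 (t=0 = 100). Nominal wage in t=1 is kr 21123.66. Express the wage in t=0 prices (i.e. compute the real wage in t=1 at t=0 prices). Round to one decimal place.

14321.1

Real = Nominal ÷ (Index/100) = 21123.66 ÷ (147.5/100)
     = 21123.66 ÷ 1.475 = 14321.1254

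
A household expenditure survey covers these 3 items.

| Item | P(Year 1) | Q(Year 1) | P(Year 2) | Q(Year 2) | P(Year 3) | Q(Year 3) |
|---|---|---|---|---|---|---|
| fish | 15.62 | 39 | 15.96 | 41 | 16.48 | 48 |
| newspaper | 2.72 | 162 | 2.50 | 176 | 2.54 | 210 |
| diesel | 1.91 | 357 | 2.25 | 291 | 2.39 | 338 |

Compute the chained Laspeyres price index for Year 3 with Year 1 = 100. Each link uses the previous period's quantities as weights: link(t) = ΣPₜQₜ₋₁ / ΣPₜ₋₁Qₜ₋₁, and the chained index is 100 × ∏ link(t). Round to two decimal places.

Link Year 1→Year 2:
ΣP(Year 2)Q(Year 1) = 15.96×39 + 2.50×162 + 2.25×357 = 622.44 + 405 + 803.25 = 1830.69
ΣP(Year 1)Q(Year 1) = 15.62×39 + 2.72×162 + 1.91×357 = 609.18 + 440.64 + 681.87 = 1731.69
link = 1830.69/1731.69 = 1.057170
Link Year 2→Year 3:
ΣP(Year 3)Q(Year 2) = 16.48×41 + 2.54×176 + 2.39×291 = 675.68 + 447.04 + 695.49 = 1818.21
ΣP(Year 2)Q(Year 2) = 15.96×41 + 2.50×176 + 2.25×291 = 654.36 + 440 + 654.75 = 1749.11
link = 1818.21/1749.11 = 1.039506
Chained index = 100 × 1.057170 × 1.039506 = 109.8934

109.89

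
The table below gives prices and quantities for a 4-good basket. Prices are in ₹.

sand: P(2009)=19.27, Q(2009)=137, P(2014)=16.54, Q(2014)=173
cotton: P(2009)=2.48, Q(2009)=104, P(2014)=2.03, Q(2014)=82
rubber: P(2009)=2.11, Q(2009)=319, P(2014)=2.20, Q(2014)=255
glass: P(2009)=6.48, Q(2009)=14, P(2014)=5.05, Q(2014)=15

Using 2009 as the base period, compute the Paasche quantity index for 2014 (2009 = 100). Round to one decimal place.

112.8

Paasche quantity index uses current-period prices as weights.
ΣP(2014)·Q(2014) = 16.54×173 + 2.03×82 + 2.20×255 + 5.05×15 = 2861.42 + 166.46 + 561 + 75.75 = 3664.63
ΣP(2014)·Q(2009) = 16.54×137 + 2.03×104 + 2.20×319 + 5.05×14 = 2265.98 + 211.12 + 701.8 + 70.7 = 3249.6
Index = 3664.63 / 3249.6 × 100 = 112.7717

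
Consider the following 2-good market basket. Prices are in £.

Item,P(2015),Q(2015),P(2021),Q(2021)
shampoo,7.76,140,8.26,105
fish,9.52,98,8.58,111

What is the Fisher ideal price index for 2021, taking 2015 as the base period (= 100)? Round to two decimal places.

Laspeyres component (base-period weights):
ΣP(2021)Q(2015) = 8.26×140 + 8.58×98 = 1156.4 + 840.84 = 1997.24
ΣP(2015)Q(2015) = 7.76×140 + 9.52×98 = 1086.4 + 932.96 = 2019.36
L = 1997.24 / 2019.36 × 100 = 98.9046
Paasche component (current-period weights):
ΣP(2021)Q(2021) = 8.26×105 + 8.58×111 = 867.3 + 952.38 = 1819.68
ΣP(2015)Q(2021) = 7.76×105 + 9.52×111 = 814.8 + 1056.72 = 1871.52
P = 1819.68 / 1871.52 × 100 = 97.2301
Fisher = √(L × P) = √(98.9046 × 97.2301) = 98.0638

98.06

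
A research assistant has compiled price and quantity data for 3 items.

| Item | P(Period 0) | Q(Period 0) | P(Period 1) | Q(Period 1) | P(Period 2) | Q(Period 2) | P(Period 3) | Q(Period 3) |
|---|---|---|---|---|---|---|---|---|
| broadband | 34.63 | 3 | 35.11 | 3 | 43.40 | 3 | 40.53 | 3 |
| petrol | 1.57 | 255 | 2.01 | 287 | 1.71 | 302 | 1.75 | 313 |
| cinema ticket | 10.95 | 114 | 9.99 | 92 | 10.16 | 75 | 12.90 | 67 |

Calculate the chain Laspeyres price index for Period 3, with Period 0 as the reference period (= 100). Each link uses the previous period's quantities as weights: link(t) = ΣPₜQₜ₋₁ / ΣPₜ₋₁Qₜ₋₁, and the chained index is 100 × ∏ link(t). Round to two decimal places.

Link Period 0→Period 1:
ΣP(Period 1)Q(Period 0) = 35.11×3 + 2.01×255 + 9.99×114 = 105.33 + 512.55 + 1138.86 = 1756.74
ΣP(Period 0)Q(Period 0) = 34.63×3 + 1.57×255 + 10.95×114 = 103.89 + 400.35 + 1248.3 = 1752.54
link = 1756.74/1752.54 = 1.002397
Link Period 1→Period 2:
ΣP(Period 2)Q(Period 1) = 43.40×3 + 1.71×287 + 10.16×92 = 130.2 + 490.77 + 934.72 = 1555.69
ΣP(Period 1)Q(Period 1) = 35.11×3 + 2.01×287 + 9.99×92 = 105.33 + 576.87 + 919.08 = 1601.28
link = 1555.69/1601.28 = 0.971529
Link Period 2→Period 3:
ΣP(Period 3)Q(Period 2) = 40.53×3 + 1.75×302 + 12.90×75 = 121.59 + 528.5 + 967.5 = 1617.59
ΣP(Period 2)Q(Period 2) = 43.40×3 + 1.71×302 + 10.16×75 = 130.2 + 516.42 + 762 = 1408.62
link = 1617.59/1408.62 = 1.148351
Chained index = 100 × 1.002397 × 0.971529 × 1.148351 = 111.8330

111.83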